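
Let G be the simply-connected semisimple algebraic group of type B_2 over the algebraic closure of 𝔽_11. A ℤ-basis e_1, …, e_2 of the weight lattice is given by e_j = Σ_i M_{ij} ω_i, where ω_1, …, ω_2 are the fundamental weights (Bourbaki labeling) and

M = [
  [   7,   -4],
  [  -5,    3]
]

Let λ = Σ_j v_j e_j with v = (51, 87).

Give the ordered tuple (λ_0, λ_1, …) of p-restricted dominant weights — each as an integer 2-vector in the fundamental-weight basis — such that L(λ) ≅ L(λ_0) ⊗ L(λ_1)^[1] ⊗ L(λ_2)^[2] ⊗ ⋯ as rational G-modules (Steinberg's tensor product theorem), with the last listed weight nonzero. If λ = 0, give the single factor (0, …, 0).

Converting to the ω-basis (c_i = row i of M dotted with v = (51, 87)):
  c_1 = 7*51 + -4*87 = 9
  c_2 = -5*51 + 3*87 = 6
p = 11; digits c_i = Σ_j d_{ij}·11^j, 0 ≤ d_{ij} < 11:
  c_1 = 9 = 9·11^0
  c_2 = 6 = 6·11^0
Factor λ_0 = (9, 6)

((9, 6),)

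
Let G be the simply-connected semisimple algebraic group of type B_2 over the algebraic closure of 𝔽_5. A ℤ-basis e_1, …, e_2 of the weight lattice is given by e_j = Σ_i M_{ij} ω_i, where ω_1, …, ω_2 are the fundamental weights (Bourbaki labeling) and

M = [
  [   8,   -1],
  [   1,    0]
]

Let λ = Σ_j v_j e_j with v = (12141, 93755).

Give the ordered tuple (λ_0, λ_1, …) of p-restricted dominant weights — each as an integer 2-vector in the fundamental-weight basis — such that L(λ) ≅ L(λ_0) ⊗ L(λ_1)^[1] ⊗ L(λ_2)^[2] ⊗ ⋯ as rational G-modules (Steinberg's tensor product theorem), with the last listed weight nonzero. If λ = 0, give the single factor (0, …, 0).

Converting to the ω-basis (c_i = row i of M dotted with v = (12141, 93755)):
  c_1 = 8·12141 + (-1)·(93755) = 3373
  c_2 = 1·12141 + 0·93755 = 12141
Base-5 expansion of each c_i:
  c_1 = 3373 = 3·5^0 + 4·5^1 + 4·5^2 + 1·5^3 + 0·5^4 + 1·5^5
  c_2 = 12141 = 1·5^0 + 3·5^1 + 0·5^2 + 2·5^3 + 4·5^4 + 3·5^5
Factor λ_0 = (3, 1)
Factor λ_1 = (4, 3)
Factor λ_2 = (4, 0)
Factor λ_3 = (1, 2)
Factor λ_4 = (0, 4)
Factor λ_5 = (1, 3)

((3, 1), (4, 3), (4, 0), (1, 2), (0, 4), (1, 3))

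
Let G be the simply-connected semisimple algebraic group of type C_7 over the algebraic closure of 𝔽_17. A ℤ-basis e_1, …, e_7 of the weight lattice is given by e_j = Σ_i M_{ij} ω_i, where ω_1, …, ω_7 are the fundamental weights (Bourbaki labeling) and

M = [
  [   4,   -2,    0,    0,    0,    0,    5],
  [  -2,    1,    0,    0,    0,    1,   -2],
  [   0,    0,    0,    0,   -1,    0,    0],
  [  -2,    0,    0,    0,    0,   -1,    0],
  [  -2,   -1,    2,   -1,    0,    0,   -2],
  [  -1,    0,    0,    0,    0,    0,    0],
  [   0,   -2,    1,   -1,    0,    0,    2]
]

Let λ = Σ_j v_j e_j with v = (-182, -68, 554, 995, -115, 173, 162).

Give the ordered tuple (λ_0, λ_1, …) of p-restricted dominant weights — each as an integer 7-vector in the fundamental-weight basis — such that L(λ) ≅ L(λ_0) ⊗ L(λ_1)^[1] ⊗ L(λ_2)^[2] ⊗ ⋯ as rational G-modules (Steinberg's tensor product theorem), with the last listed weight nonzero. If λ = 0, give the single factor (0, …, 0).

((14, 9, 13, 4, 0, 12, 2), (12, 8, 6, 11, 13, 10, 1))

In the fundamental-weight basis, λ has coordinates c = M·v (v = (-182, -68, 554, 995, -115, 173, 162)):
  c_1 = (4)·(-182) + (-2)·(-68) + (0)·(554) + (0)·(995) + (0)·(-115) + (0)·(173) + (5)·(162) = 218
  c_2 = (-2)·(-182) + (1)·(-68) + (0)·(554) + (0)·(995) + (0)·(-115) + (1)·(173) + (-2)·(162) = 145
  c_3 = (0)·(-182) + (0)·(-68) + (0)·(554) + (0)·(995) + (-1)·(-115) + (0)·(173) + (0)·(162) = 115
  c_4 = (-2)·(-182) + (0)·(-68) + (0)·(554) + (0)·(995) + (0)·(-115) + (-1)·(173) + (0)·(162) = 191
  c_5 = (-2)·(-182) + (-1)·(-68) + (2)·(554) + (-1)·(995) + (0)·(-115) + (0)·(173) + (-2)·(162) = 221
  c_6 = (-1)·(-182) + (0)·(-68) + (0)·(554) + (0)·(995) + (0)·(-115) + (0)·(173) + (0)·(162) = 182
  c_7 = (0)·(-182) + (-2)·(-68) + (1)·(554) + (-1)·(995) + (0)·(-115) + (0)·(173) + (2)·(162) = 19
p = 17; digits c_i = Σ_j d_{ij}·17^j, 0 ≤ d_{ij} < 17:
  c_1 = 218 = 14·17^0 + 12·17^1
  c_2 = 145 = 9·17^0 + 8·17^1
  c_3 = 115 = 13·17^0 + 6·17^1
  c_4 = 191 = 4·17^0 + 11·17^1
  c_5 = 221 = 0·17^0 + 13·17^1
  c_6 = 182 = 12·17^0 + 10·17^1
  c_7 = 19 = 2·17^0 + 1·17^1
p-restricted factor λ_0 = (14, 9, 13, 4, 0, 12, 2)
p-restricted factor λ_1 = (12, 8, 6, 11, 13, 10, 1)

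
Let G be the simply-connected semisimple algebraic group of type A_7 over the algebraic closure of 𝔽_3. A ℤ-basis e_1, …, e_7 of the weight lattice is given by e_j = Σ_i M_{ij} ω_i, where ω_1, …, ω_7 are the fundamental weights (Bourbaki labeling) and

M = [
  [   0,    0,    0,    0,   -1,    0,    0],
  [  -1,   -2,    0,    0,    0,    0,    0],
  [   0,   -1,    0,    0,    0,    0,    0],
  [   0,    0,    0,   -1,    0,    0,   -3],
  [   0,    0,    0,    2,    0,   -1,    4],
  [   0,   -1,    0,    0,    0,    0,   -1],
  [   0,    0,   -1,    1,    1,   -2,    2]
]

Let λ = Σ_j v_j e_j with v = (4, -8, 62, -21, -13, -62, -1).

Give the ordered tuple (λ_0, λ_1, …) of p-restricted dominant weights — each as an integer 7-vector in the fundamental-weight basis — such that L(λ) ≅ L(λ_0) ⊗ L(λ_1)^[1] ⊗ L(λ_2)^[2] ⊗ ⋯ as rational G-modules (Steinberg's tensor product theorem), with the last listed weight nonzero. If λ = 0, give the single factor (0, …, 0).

((1, 0, 2, 0, 1, 0, 2), (1, 1, 2, 2, 2, 0, 2), (1, 1, 0, 2, 1, 1, 2))

Converting to the ω-basis (c_i = row i of M dotted with v = (4, -8, 62, -21, -13, -62, -1)):
  c_1 = (0)·(4) + (0)·(-8) + (0)·(62) + (0)·(-21) + (-1)·(-13) + (0)·(-62) + (0)·(-1) = 13
  c_2 = (-1)·(4) + (-2)·(-8) + (0)·(62) + (0)·(-21) + (0)·(-13) + (0)·(-62) + (0)·(-1) = 12
  c_3 = (0)·(4) + (-1)·(-8) + (0)·(62) + (0)·(-21) + (0)·(-13) + (0)·(-62) + (0)·(-1) = 8
  c_4 = (0)·(4) + (0)·(-8) + (0)·(62) + (-1)·(-21) + (0)·(-13) + (0)·(-62) + (-3)·(-1) = 24
  c_5 = (0)·(4) + (0)·(-8) + (0)·(62) + (2)·(-21) + (0)·(-13) + (-1)·(-62) + (4)·(-1) = 16
  c_6 = (0)·(4) + (-1)·(-8) + (0)·(62) + (0)·(-21) + (0)·(-13) + (0)·(-62) + (-1)·(-1) = 9
  c_7 = (0)·(4) + (0)·(-8) + (-1)·(62) + (1)·(-21) + (1)·(-13) + (-2)·(-62) + (2)·(-1) = 26
p = 3; digits c_i = Σ_j d_{ij}·3^j, 0 ≤ d_{ij} < 3:
  c_1 = 13 = 1·3^0 + 1·3^1 + 1·3^2
  c_2 = 12 = 0·3^0 + 1·3^1 + 1·3^2
  c_3 = 8 = 2·3^0 + 2·3^1
  c_4 = 24 = 0·3^0 + 2·3^1 + 2·3^2
  c_5 = 16 = 1·3^0 + 2·3^1 + 1·3^2
  c_6 = 9 = 0·3^0 + 0·3^1 + 1·3^2
  c_7 = 26 = 2·3^0 + 2·3^1 + 2·3^2
Factor λ_0 = (1, 0, 2, 0, 1, 0, 2)
Factor λ_1 = (1, 1, 2, 2, 2, 0, 2)
Factor λ_2 = (1, 1, 0, 2, 1, 1, 2)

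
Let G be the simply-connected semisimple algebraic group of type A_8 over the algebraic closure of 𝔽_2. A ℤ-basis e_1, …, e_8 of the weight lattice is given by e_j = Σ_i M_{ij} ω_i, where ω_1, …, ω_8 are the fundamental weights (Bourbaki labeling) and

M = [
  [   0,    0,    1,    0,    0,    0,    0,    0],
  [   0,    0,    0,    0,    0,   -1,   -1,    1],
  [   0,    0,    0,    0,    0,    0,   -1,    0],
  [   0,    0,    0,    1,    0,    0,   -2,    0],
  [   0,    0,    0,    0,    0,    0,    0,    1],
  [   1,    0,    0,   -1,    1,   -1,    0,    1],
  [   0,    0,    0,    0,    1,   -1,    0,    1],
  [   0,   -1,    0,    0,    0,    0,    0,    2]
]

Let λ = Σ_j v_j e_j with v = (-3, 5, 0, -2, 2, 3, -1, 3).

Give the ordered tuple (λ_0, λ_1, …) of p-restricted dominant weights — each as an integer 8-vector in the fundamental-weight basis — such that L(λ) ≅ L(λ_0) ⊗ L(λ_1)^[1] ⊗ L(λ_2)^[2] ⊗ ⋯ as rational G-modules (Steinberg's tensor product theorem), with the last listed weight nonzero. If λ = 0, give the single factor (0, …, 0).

((0, 1, 1, 0, 1, 1, 0, 1), (0, 0, 0, 0, 1, 0, 1, 0))

Converting to the ω-basis (c_i = row i of M dotted with v = (-3, 5, 0, -2, 2, 3, -1, 3)):
  c_1 = 0*-3 + 0*5 + 1*0 + 0*-2 + 0*2 + 0*3 + 0*-1 + 0*3 = 0
  c_2 = 0*-3 + 0*5 + 0*0 + 0*-2 + 0*2 + -1*3 + -1*-1 + 1*3 = 1
  c_3 = 0*-3 + 0*5 + 0*0 + 0*-2 + 0*2 + 0*3 + -1*-1 + 0*3 = 1
  c_4 = 0*-3 + 0*5 + 0*0 + 1*-2 + 0*2 + 0*3 + -2*-1 + 0*3 = 0
  c_5 = 0*-3 + 0*5 + 0*0 + 0*-2 + 0*2 + 0*3 + 0*-1 + 1*3 = 3
  c_6 = 1*-3 + 0*5 + 0*0 + -1*-2 + 1*2 + -1*3 + 0*-1 + 1*3 = 1
  c_7 = 0*-3 + 0*5 + 0*0 + 0*-2 + 1*2 + -1*3 + 0*-1 + 1*3 = 2
  c_8 = 0*-3 + -1*5 + 0*0 + 0*-2 + 0*2 + 0*3 + 0*-1 + 2*3 = 1
Writing each c_i in base p = 2:
  c_1 = 0
  c_2 = 1 = 1·2^0
  c_3 = 1 = 1·2^0
  c_4 = 0
  c_5 = 3 = 1·2^0 + 1·2^1
  c_6 = 1 = 1·2^0
  c_7 = 2 = 0·2^0 + 1·2^1
  c_8 = 1 = 1·2^0
λ_0 = (0, 1, 1, 0, 1, 1, 0, 1)
λ_1 = (0, 0, 0, 0, 1, 0, 1, 0)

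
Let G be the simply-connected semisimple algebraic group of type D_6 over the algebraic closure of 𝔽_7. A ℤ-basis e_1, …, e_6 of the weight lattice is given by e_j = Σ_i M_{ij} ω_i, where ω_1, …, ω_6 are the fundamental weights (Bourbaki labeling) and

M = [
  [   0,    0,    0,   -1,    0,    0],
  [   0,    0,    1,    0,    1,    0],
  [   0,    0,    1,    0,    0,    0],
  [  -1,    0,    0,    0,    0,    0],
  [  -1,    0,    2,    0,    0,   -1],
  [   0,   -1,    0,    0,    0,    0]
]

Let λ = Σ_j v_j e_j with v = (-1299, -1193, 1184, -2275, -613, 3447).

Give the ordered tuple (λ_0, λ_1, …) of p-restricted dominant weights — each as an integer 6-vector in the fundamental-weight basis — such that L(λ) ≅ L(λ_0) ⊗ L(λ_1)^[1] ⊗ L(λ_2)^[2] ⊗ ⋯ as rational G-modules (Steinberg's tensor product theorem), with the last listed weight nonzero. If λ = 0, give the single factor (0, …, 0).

((0, 4, 1, 4, 3, 3), (3, 4, 1, 3, 3, 2), (4, 4, 3, 5, 4, 3), (6, 1, 3, 3, 0, 3))

ω-coordinates c = M·v, v = (-1299, -1193, 1184, -2275, -613, 3447):
  c_1 = (0)·(-1299) + (0)·(-1193) + 0·1184 + (-1)·(-2275) + (0)·(-613) + 0·3447 = 2275
  c_2 = (0)·(-1299) + (0)·(-1193) + 1·1184 + (0)·(-2275) + (1)·(-613) + 0·3447 = 571
  c_3 = (0)·(-1299) + (0)·(-1193) + 1·1184 + (0)·(-2275) + (0)·(-613) + 0·3447 = 1184
  c_4 = (-1)·(-1299) + (0)·(-1193) + 0·1184 + (0)·(-2275) + (0)·(-613) + 0·3447 = 1299
  c_5 = (-1)·(-1299) + (0)·(-1193) + 2·1184 + (0)·(-2275) + (0)·(-613) + (-1)·(3447) = 220
  c_6 = (0)·(-1299) + (-1)·(-1193) + 0·1184 + (0)·(-2275) + (0)·(-613) + 0·3447 = 1193
Base-7 expansion of each c_i:
  c_1 = 2275 = 0·7^0 + 3·7^1 + 4·7^2 + 6·7^3
  c_2 = 571 = 4·7^0 + 4·7^1 + 4·7^2 + 1·7^3
  c_3 = 1184 = 1·7^0 + 1·7^1 + 3·7^2 + 3·7^3
  c_4 = 1299 = 4·7^0 + 3·7^1 + 5·7^2 + 3·7^3
  c_5 = 220 = 3·7^0 + 3·7^1 + 4·7^2
  c_6 = 1193 = 3·7^0 + 2·7^1 + 3·7^2 + 3·7^3
λ_0 = (0, 4, 1, 4, 3, 3)
λ_1 = (3, 4, 1, 3, 3, 2)
λ_2 = (4, 4, 3, 5, 4, 3)
λ_3 = (6, 1, 3, 3, 0, 3)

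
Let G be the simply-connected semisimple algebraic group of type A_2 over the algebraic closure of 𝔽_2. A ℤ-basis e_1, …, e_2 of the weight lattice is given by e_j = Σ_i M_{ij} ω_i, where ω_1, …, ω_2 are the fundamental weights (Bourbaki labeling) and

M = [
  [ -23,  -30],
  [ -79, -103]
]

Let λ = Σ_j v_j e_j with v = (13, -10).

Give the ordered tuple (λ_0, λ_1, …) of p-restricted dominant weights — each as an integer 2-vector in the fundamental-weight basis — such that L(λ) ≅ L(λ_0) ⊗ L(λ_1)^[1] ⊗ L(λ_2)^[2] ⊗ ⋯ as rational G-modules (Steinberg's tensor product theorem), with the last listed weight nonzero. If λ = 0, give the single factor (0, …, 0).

In the fundamental-weight basis, λ has coordinates c = M·v (v = (13, -10)):
  c_1 = -23*13 + -30*-10 = 1
  c_2 = -79*13 + -103*-10 = 3
Expand coordinatewise in base 2:
  c_1 = 1 = 1·2^0
  c_2 = 3 = 1·2^0 + 1·2^1
p-restricted factor λ_0 = (1, 1)
p-restricted factor λ_1 = (0, 1)

((1, 1), (0, 1))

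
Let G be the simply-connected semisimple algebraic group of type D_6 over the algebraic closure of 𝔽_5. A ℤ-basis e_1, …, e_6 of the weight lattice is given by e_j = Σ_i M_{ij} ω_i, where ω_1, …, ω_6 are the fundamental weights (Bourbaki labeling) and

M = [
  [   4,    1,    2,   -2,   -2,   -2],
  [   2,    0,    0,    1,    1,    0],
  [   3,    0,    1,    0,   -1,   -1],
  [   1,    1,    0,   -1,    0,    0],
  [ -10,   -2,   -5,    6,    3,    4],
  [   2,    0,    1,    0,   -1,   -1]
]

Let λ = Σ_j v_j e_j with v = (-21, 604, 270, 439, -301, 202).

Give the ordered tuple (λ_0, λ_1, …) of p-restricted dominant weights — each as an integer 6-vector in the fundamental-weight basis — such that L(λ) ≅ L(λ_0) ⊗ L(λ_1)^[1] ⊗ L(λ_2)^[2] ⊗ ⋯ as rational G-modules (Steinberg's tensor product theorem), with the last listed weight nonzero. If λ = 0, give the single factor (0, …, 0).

((0, 1, 1, 4, 1, 2), (1, 4, 1, 3, 3, 0), (0, 3, 2, 0, 2, 3), (3, 0, 2, 1, 1, 2))

In the fundamental-weight basis, λ has coordinates c = M·v (v = (-21, 604, 270, 439, -301, 202)):
  c_1 = (4)·(-21) + 1·604 + 2·270 + (-2)·(439) + (-2)·(-301) + (-2)·(202) = 380
  c_2 = (2)·(-21) + 0·604 + 0·270 + 1·439 + (1)·(-301) + 0·202 = 96
  c_3 = (3)·(-21) + 0·604 + 1·270 + 0·439 + (-1)·(-301) + (-1)·(202) = 306
  c_4 = (1)·(-21) + 1·604 + 0·270 + (-1)·(439) + (0)·(-301) + 0·202 = 144
  c_5 = (-10)·(-21) + (-2)·(604) + (-5)·(270) + 6·439 + (3)·(-301) + 4·202 = 191
  c_6 = (2)·(-21) + 0·604 + 1·270 + 0·439 + (-1)·(-301) + (-1)·(202) = 327
p = 5; digits c_i = Σ_j d_{ij}·5^j, 0 ≤ d_{ij} < 5:
  c_1 = 380 = 0·5^0 + 1·5^1 + 0·5^2 + 3·5^3
  c_2 = 96 = 1·5^0 + 4·5^1 + 3·5^2
  c_3 = 306 = 1·5^0 + 1·5^1 + 2·5^2 + 2·5^3
  c_4 = 144 = 4·5^0 + 3·5^1 + 0·5^2 + 1·5^3
  c_5 = 191 = 1·5^0 + 3·5^1 + 2·5^2 + 1·5^3
  c_6 = 327 = 2·5^0 + 0·5^1 + 3·5^2 + 2·5^3
λ_0 = (0, 1, 1, 4, 1, 2)
λ_1 = (1, 4, 1, 3, 3, 0)
λ_2 = (0, 3, 2, 0, 2, 3)
λ_3 = (3, 0, 2, 1, 1, 2)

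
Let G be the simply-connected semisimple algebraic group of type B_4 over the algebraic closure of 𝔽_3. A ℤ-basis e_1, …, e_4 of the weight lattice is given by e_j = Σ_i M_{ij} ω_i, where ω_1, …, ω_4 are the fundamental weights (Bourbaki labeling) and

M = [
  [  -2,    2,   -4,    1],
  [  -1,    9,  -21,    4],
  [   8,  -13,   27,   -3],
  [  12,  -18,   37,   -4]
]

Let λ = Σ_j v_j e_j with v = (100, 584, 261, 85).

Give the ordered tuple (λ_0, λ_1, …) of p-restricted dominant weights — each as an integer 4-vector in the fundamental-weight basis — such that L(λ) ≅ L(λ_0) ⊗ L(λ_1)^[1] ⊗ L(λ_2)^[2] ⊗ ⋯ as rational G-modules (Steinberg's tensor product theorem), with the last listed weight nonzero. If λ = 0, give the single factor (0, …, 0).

Compute c_i = Σ_j M_{ij} v_j with v = (100, 584, 261, 85):
  c_1 = (-2)·(100) + 2·584 + (-4)·(261) + 1·85 = 9
  c_2 = (-1)·(100) + 9·584 + (-21)·(261) + 4·85 = 15
  c_3 = 8·100 + (-13)·(584) + 27·261 + (-3)·(85) = 0
  c_4 = 12·100 + (-18)·(584) + 37·261 + (-4)·(85) = 5
Writing each c_i in base p = 3:
  c_1 = 9 = 0·3^0 + 0·3^1 + 1·3^2
  c_2 = 15 = 0·3^0 + 2·3^1 + 1·3^2
  c_3 = 0
  c_4 = 5 = 2·3^0 + 1·3^1
Factor λ_0 = (0, 0, 0, 2)
Factor λ_1 = (0, 2, 0, 1)
Factor λ_2 = (1, 1, 0, 0)

((0, 0, 0, 2), (0, 2, 0, 1), (1, 1, 0, 0))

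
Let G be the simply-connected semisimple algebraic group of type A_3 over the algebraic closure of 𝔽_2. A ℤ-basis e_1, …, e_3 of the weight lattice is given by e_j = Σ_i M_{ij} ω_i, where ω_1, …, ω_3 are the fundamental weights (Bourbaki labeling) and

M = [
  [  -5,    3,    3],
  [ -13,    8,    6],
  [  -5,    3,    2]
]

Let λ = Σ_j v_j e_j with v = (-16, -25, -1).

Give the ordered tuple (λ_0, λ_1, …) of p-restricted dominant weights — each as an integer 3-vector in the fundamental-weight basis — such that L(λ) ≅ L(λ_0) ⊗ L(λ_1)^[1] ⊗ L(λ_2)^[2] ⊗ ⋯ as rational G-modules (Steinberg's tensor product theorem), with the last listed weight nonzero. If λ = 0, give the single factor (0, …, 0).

Converting to the ω-basis (c_i = row i of M dotted with v = (-16, -25, -1)):
  c_1 = (-5)·(-16) + (3)·(-25) + (3)·(-1) = 2
  c_2 = (-13)·(-16) + (8)·(-25) + (6)·(-1) = 2
  c_3 = (-5)·(-16) + (3)·(-25) + (2)·(-1) = 3
Writing each c_i in base p = 2:
  c_1 = 2 = 0·2^0 + 1·2^1
  c_2 = 2 = 0·2^0 + 1·2^1
  c_3 = 3 = 1·2^0 + 1·2^1
Factor λ_0 = (0, 0, 1)
Factor λ_1 = (1, 1, 1)

((0, 0, 1), (1, 1, 1))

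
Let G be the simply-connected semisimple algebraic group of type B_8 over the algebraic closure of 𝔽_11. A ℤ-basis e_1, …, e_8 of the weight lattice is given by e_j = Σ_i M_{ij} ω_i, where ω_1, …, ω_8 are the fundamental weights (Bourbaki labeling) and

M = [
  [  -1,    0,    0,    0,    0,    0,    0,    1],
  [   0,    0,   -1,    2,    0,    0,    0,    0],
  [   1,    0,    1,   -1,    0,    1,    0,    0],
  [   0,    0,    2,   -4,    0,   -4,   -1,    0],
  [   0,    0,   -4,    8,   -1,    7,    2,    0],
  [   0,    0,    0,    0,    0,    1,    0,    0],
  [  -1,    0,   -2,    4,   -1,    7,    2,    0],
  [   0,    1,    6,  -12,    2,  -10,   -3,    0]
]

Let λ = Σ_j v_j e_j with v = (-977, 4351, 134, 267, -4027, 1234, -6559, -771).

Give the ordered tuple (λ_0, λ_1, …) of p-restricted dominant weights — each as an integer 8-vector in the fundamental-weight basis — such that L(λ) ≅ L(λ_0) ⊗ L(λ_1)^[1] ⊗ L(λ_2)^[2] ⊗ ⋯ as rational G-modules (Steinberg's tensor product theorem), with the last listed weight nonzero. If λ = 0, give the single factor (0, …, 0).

Converting to the ω-basis (c_i = row i of M dotted with v = (-977, 4351, 134, 267, -4027, 1234, -6559, -771)):
  c_1 = (-1)·(-977) + 0·4351 + 0·134 + 0·267 + (0)·(-4027) + 0·1234 + (0)·(-6559) + (1)·(-771) = 206
  c_2 = (0)·(-977) + 0·4351 + (-1)·(134) + 2·267 + (0)·(-4027) + 0·1234 + (0)·(-6559) + (0)·(-771) = 400
  c_3 = (1)·(-977) + 0·4351 + 1·134 + (-1)·(267) + (0)·(-4027) + 1·1234 + (0)·(-6559) + (0)·(-771) = 124
  c_4 = (0)·(-977) + 0·4351 + 2·134 + (-4)·(267) + (0)·(-4027) + (-4)·(1234) + (-1)·(-6559) + (0)·(-771) = 823
  c_5 = (0)·(-977) + 0·4351 + (-4)·(134) + 8·267 + (-1)·(-4027) + 7·1234 + (2)·(-6559) + (0)·(-771) = 1147
  c_6 = (0)·(-977) + 0·4351 + 0·134 + 0·267 + (0)·(-4027) + 1·1234 + (0)·(-6559) + (0)·(-771) = 1234
  c_7 = (-1)·(-977) + 0·4351 + (-2)·(134) + 4·267 + (-1)·(-4027) + 7·1234 + (2)·(-6559) + (0)·(-771) = 1324
  c_8 = (0)·(-977) + 1·4351 + 6·134 + (-12)·(267) + (2)·(-4027) + (-10)·(1234) + (-3)·(-6559) + (0)·(-771) = 1234
Writing each c_i in base p = 11:
  c_1 = 206 = 8·11^0 + 7·11^1 + 1·11^2
  c_2 = 400 = 4·11^0 + 3·11^1 + 3·11^2
  c_3 = 124 = 3·11^0 + 0·11^1 + 1·11^2
  c_4 = 823 = 9·11^0 + 8·11^1 + 6·11^2
  c_5 = 1147 = 3·11^0 + 5·11^1 + 9·11^2
  c_6 = 1234 = 2·11^0 + 2·11^1 + 10·11^2
  c_7 = 1324 = 4·11^0 + 10·11^1 + 10·11^2
  c_8 = 1234 = 2·11^0 + 2·11^1 + 10·11^2
λ_0 = (8, 4, 3, 9, 3, 2, 4, 2)
λ_1 = (7, 3, 0, 8, 5, 2, 10, 2)
λ_2 = (1, 3, 1, 6, 9, 10, 10, 10)

((8, 4, 3, 9, 3, 2, 4, 2), (7, 3, 0, 8, 5, 2, 10, 2), (1, 3, 1, 6, 9, 10, 10, 10))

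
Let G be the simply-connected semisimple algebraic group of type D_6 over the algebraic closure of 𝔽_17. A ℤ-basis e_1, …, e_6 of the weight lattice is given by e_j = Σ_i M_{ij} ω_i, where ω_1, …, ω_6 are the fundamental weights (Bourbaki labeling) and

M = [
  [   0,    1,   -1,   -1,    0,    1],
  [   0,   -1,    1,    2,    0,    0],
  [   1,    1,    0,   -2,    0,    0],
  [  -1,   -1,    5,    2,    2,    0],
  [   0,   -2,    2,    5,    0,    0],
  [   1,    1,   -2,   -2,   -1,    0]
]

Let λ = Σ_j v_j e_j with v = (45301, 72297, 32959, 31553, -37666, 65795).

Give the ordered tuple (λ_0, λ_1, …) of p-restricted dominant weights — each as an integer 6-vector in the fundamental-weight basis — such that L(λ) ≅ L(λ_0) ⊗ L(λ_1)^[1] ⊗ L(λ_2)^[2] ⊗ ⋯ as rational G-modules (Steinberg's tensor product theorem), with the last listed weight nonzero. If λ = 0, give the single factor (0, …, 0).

Converting to the ω-basis (c_i = row i of M dotted with v = (45301, 72297, 32959, 31553, -37666, 65795)):
  c_1 = (0)·(45301) + (1)·(72297) + (-1)·(32959) + (-1)·(31553) + (0)·(-37666) + (1)·(65795) = 73580
  c_2 = (0)·(45301) + (-1)·(72297) + (1)·(32959) + (2)·(31553) + (0)·(-37666) + (0)·(65795) = 23768
  c_3 = (1)·(45301) + (1)·(72297) + (0)·(32959) + (-2)·(31553) + (0)·(-37666) + (0)·(65795) = 54492
  c_4 = (-1)·(45301) + (-1)·(72297) + (5)·(32959) + (2)·(31553) + (2)·(-37666) + (0)·(65795) = 34971
  c_5 = (0)·(45301) + (-2)·(72297) + (2)·(32959) + (5)·(31553) + (0)·(-37666) + (0)·(65795) = 79089
  c_6 = (1)·(45301) + (1)·(72297) + (-2)·(32959) + (-2)·(31553) + (-1)·(-37666) + (0)·(65795) = 26240
Writing each c_i in base p = 17:
  c_1 = 73580 = 4·17^0 + 10·17^1 + 16·17^2 + 14·17^3
  c_2 = 23768 = 2·17^0 + 4·17^1 + 14·17^2 + 4·17^3
  c_3 = 54492 = 7·17^0 + 9·17^1 + 1·17^2 + 11·17^3
  c_4 = 34971 = 2·17^0 + 0·17^1 + 2·17^2 + 7·17^3
  c_5 = 79089 = 5·17^0 + 11·17^1 + 1·17^2 + 16·17^3
  c_6 = 26240 = 9·17^0 + 13·17^1 + 5·17^2 + 5·17^3
Factor λ_0 = (4, 2, 7, 2, 5, 9)
Factor λ_1 = (10, 4, 9, 0, 11, 13)
Factor λ_2 = (16, 14, 1, 2, 1, 5)
Factor λ_3 = (14, 4, 11, 7, 16, 5)

((4, 2, 7, 2, 5, 9), (10, 4, 9, 0, 11, 13), (16, 14, 1, 2, 1, 5), (14, 4, 11, 7, 16, 5))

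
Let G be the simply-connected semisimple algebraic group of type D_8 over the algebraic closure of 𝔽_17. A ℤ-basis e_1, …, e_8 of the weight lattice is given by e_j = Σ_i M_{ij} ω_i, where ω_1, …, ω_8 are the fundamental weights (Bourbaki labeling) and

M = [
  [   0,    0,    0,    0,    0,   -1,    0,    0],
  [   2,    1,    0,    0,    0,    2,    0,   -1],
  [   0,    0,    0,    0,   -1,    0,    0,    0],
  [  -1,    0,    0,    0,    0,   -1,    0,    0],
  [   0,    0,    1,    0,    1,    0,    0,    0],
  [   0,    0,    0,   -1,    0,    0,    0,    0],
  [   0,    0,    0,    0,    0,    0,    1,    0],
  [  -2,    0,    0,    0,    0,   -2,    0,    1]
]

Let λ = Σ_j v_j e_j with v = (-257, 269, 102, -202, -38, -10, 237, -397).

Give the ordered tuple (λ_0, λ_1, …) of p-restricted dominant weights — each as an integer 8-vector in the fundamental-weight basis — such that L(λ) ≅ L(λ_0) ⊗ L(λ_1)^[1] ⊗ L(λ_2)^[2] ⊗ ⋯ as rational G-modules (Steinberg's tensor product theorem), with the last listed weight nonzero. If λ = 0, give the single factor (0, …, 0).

((10, 13, 4, 12, 13, 15, 16, 1), (0, 7, 2, 15, 3, 11, 13, 8))

ω-coordinates c = M·v, v = (-257, 269, 102, -202, -38, -10, 237, -397):
  c_1 = (0)·(-257) + 0·269 + 0·102 + (0)·(-202) + (0)·(-38) + (-1)·(-10) + 0·237 + (0)·(-397) = 10
  c_2 = (2)·(-257) + 1·269 + 0·102 + (0)·(-202) + (0)·(-38) + (2)·(-10) + 0·237 + (-1)·(-397) = 132
  c_3 = (0)·(-257) + 0·269 + 0·102 + (0)·(-202) + (-1)·(-38) + (0)·(-10) + 0·237 + (0)·(-397) = 38
  c_4 = (-1)·(-257) + 0·269 + 0·102 + (0)·(-202) + (0)·(-38) + (-1)·(-10) + 0·237 + (0)·(-397) = 267
  c_5 = (0)·(-257) + 0·269 + 1·102 + (0)·(-202) + (1)·(-38) + (0)·(-10) + 0·237 + (0)·(-397) = 64
  c_6 = (0)·(-257) + 0·269 + 0·102 + (-1)·(-202) + (0)·(-38) + (0)·(-10) + 0·237 + (0)·(-397) = 202
  c_7 = (0)·(-257) + 0·269 + 0·102 + (0)·(-202) + (0)·(-38) + (0)·(-10) + 1·237 + (0)·(-397) = 237
  c_8 = (-2)·(-257) + 0·269 + 0·102 + (0)·(-202) + (0)·(-38) + (-2)·(-10) + 0·237 + (1)·(-397) = 137
Expand coordinatewise in base 17:
  c_1 = 10 = 10·17^0
  c_2 = 132 = 13·17^0 + 7·17^1
  c_3 = 38 = 4·17^0 + 2·17^1
  c_4 = 267 = 12·17^0 + 15·17^1
  c_5 = 64 = 13·17^0 + 3·17^1
  c_6 = 202 = 15·17^0 + 11·17^1
  c_7 = 237 = 16·17^0 + 13·17^1
  c_8 = 137 = 1·17^0 + 8·17^1
p-restricted factor λ_0 = (10, 13, 4, 12, 13, 15, 16, 1)
p-restricted factor λ_1 = (0, 7, 2, 15, 3, 11, 13, 8)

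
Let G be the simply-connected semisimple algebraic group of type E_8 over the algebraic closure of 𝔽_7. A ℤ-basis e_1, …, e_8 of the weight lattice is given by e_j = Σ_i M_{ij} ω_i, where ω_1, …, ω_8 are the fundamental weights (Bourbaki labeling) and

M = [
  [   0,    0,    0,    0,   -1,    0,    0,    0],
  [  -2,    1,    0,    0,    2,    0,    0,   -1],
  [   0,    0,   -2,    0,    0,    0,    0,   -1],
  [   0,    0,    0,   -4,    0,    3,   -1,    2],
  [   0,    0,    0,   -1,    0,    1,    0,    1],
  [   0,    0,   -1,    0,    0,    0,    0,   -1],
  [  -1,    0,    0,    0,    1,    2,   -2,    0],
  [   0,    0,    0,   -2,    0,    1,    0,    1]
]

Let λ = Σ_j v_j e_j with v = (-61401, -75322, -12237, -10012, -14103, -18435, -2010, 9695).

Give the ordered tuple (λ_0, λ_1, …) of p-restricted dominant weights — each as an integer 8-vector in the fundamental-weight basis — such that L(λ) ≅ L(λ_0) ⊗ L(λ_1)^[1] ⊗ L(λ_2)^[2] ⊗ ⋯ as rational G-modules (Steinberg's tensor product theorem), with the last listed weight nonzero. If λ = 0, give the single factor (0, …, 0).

((5, 3, 2, 4, 5, 1, 0, 0), (5, 3, 4, 2, 6, 6, 6, 2), (0, 6, 0, 6, 4, 2, 0, 6), (6, 6, 1, 3, 3, 0, 0, 4), (5, 3, 6, 2, 0, 1, 6, 4))

Change of basis e → ω: c = M·v where v = (-61401, -75322, -12237, -10012, -14103, -18435, -2010, 9695):
  c_1 = (0)·(-61401) + (0)·(-75322) + (0)·(-12237) + (0)·(-10012) + (-1)·(-14103) + (0)·(-18435) + (0)·(-2010) + 0·9695 = 14103
  c_2 = (-2)·(-61401) + (1)·(-75322) + (0)·(-12237) + (0)·(-10012) + (2)·(-14103) + (0)·(-18435) + (0)·(-2010) + (-1)·(9695) = 9579
  c_3 = (0)·(-61401) + (0)·(-75322) + (-2)·(-12237) + (0)·(-10012) + (0)·(-14103) + (0)·(-18435) + (0)·(-2010) + (-1)·(9695) = 14779
  c_4 = (0)·(-61401) + (0)·(-75322) + (0)·(-12237) + (-4)·(-10012) + (0)·(-14103) + (3)·(-18435) + (-1)·(-2010) + 2·9695 = 6143
  c_5 = (0)·(-61401) + (0)·(-75322) + (0)·(-12237) + (-1)·(-10012) + (0)·(-14103) + (1)·(-18435) + (0)·(-2010) + 1·9695 = 1272
  c_6 = (0)·(-61401) + (0)·(-75322) + (-1)·(-12237) + (0)·(-10012) + (0)·(-14103) + (0)·(-18435) + (0)·(-2010) + (-1)·(9695) = 2542
  c_7 = (-1)·(-61401) + (0)·(-75322) + (0)·(-12237) + (0)·(-10012) + (1)·(-14103) + (2)·(-18435) + (-2)·(-2010) + 0·9695 = 14448
  c_8 = (0)·(-61401) + (0)·(-75322) + (0)·(-12237) + (-2)·(-10012) + (0)·(-14103) + (1)·(-18435) + (0)·(-2010) + 1·9695 = 11284
Expand coordinatewise in base 7:
  c_1 = 14103 = 5·7^0 + 5·7^1 + 0·7^2 + 6·7^3 + 5·7^4
  c_2 = 9579 = 3·7^0 + 3·7^1 + 6·7^2 + 6·7^3 + 3·7^4
  c_3 = 14779 = 2·7^0 + 4·7^1 + 0·7^2 + 1·7^3 + 6·7^4
  c_4 = 6143 = 4·7^0 + 2·7^1 + 6·7^2 + 3·7^3 + 2·7^4
  c_5 = 1272 = 5·7^0 + 6·7^1 + 4·7^2 + 3·7^3
  c_6 = 2542 = 1·7^0 + 6·7^1 + 2·7^2 + 0·7^3 + 1·7^4
  c_7 = 14448 = 0·7^0 + 6·7^1 + 0·7^2 + 0·7^3 + 6·7^4
  c_8 = 11284 = 0·7^0 + 2·7^1 + 6·7^2 + 4·7^3 + 4·7^4
Factor λ_0 = (5, 3, 2, 4, 5, 1, 0, 0)
Factor λ_1 = (5, 3, 4, 2, 6, 6, 6, 2)
Factor λ_2 = (0, 6, 0, 6, 4, 2, 0, 6)
Factor λ_3 = (6, 6, 1, 3, 3, 0, 0, 4)
Factor λ_4 = (5, 3, 6, 2, 0, 1, 6, 4)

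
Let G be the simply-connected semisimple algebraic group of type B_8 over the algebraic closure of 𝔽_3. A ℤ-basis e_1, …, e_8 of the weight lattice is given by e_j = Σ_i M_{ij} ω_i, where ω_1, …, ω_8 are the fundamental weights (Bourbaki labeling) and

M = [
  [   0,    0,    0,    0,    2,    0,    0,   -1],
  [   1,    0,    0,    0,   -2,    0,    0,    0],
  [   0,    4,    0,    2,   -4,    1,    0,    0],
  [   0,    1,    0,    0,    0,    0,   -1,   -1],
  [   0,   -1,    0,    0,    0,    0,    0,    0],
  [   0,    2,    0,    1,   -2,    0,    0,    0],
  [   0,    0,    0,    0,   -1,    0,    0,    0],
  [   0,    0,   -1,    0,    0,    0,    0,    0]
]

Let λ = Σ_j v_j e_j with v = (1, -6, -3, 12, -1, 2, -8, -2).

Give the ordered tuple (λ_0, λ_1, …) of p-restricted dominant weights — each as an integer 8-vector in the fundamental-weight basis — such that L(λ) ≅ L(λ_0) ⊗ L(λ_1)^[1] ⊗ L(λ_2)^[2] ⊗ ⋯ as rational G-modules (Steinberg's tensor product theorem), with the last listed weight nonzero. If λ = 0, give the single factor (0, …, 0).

((0, 0, 0, 1, 0, 2, 1, 0), (0, 1, 2, 1, 2, 0, 0, 1))

Change of basis e → ω: c = M·v where v = (1, -6, -3, 12, -1, 2, -8, -2):
  c_1 = 0*1 + 0*-6 + 0*-3 + 0*12 + 2*-1 + 0*2 + 0*-8 + -1*-2 = 0
  c_2 = 1*1 + 0*-6 + 0*-3 + 0*12 + -2*-1 + 0*2 + 0*-8 + 0*-2 = 3
  c_3 = 0*1 + 4*-6 + 0*-3 + 2*12 + -4*-1 + 1*2 + 0*-8 + 0*-2 = 6
  c_4 = 0*1 + 1*-6 + 0*-3 + 0*12 + 0*-1 + 0*2 + -1*-8 + -1*-2 = 4
  c_5 = 0*1 + -1*-6 + 0*-3 + 0*12 + 0*-1 + 0*2 + 0*-8 + 0*-2 = 6
  c_6 = 0*1 + 2*-6 + 0*-3 + 1*12 + -2*-1 + 0*2 + 0*-8 + 0*-2 = 2
  c_7 = 0*1 + 0*-6 + 0*-3 + 0*12 + -1*-1 + 0*2 + 0*-8 + 0*-2 = 1
  c_8 = 0*1 + 0*-6 + -1*-3 + 0*12 + 0*-1 + 0*2 + 0*-8 + 0*-2 = 3
Expand coordinatewise in base 3:
  c_1 = 0
  c_2 = 3 = 0·3^0 + 1·3^1
  c_3 = 6 = 0·3^0 + 2·3^1
  c_4 = 4 = 1·3^0 + 1·3^1
  c_5 = 6 = 0·3^0 + 2·3^1
  c_6 = 2 = 2·3^0
  c_7 = 1 = 1·3^0
  c_8 = 3 = 0·3^0 + 1·3^1
Factor λ_0 = (0, 0, 0, 1, 0, 2, 1, 0)
Factor λ_1 = (0, 1, 2, 1, 2, 0, 0, 1)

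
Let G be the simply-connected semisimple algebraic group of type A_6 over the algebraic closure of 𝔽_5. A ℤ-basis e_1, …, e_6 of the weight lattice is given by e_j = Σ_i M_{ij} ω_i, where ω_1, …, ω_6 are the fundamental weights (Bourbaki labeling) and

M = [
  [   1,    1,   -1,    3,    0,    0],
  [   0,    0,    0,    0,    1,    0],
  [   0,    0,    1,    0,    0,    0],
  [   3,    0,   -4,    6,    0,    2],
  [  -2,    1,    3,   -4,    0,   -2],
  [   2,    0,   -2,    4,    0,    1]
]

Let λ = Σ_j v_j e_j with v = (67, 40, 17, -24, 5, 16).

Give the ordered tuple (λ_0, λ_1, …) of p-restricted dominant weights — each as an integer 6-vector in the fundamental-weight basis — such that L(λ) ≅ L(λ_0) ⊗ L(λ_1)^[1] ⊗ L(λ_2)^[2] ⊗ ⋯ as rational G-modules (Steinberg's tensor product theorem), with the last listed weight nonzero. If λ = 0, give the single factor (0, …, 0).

Change of basis e → ω: c = M·v where v = (67, 40, 17, -24, 5, 16):
  c_1 = 1·67 + 1·40 + (-1)·(17) + (3)·(-24) + 0·5 + 0·16 = 18
  c_2 = 0·67 + 0·40 + 0·17 + (0)·(-24) + 1·5 + 0·16 = 5
  c_3 = 0·67 + 0·40 + 1·17 + (0)·(-24) + 0·5 + 0·16 = 17
  c_4 = 3·67 + 0·40 + (-4)·(17) + (6)·(-24) + 0·5 + 2·16 = 21
  c_5 = (-2)·(67) + 1·40 + 3·17 + (-4)·(-24) + 0·5 + (-2)·(16) = 21
  c_6 = 2·67 + 0·40 + (-2)·(17) + (4)·(-24) + 0·5 + 1·16 = 20
Base-5 expansion of each c_i:
  c_1 = 18 = 3·5^0 + 3·5^1
  c_2 = 5 = 0·5^0 + 1·5^1
  c_3 = 17 = 2·5^0 + 3·5^1
  c_4 = 21 = 1·5^0 + 4·5^1
  c_5 = 21 = 1·5^0 + 4·5^1
  c_6 = 20 = 0·5^0 + 4·5^1
Factor λ_0 = (3, 0, 2, 1, 1, 0)
Factor λ_1 = (3, 1, 3, 4, 4, 4)

((3, 0, 2, 1, 1, 0), (3, 1, 3, 4, 4, 4))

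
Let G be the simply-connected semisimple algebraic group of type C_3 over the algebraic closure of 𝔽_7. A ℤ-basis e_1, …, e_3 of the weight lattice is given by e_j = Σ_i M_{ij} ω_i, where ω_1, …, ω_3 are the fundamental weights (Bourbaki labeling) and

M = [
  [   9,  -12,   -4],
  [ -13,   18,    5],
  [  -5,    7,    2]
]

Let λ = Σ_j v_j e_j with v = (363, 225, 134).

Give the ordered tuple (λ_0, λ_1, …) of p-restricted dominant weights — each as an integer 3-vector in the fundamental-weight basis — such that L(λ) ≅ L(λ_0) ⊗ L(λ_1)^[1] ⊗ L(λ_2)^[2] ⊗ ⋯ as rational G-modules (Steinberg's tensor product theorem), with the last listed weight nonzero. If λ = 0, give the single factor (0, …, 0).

In the fundamental-weight basis, λ has coordinates c = M·v (v = (363, 225, 134)):
  c_1 = 9·363 + (-12)·(225) + (-4)·(134) = 31
  c_2 = (-13)·(363) + 18·225 + 5·134 = 1
  c_3 = (-5)·(363) + 7·225 + 2·134 = 28
Expand coordinatewise in base 7:
  c_1 = 31 = 3·7^0 + 4·7^1
  c_2 = 1 = 1·7^0
  c_3 = 28 = 0·7^0 + 4·7^1
λ_0 = (3, 1, 0)
λ_1 = (4, 0, 4)

((3, 1, 0), (4, 0, 4))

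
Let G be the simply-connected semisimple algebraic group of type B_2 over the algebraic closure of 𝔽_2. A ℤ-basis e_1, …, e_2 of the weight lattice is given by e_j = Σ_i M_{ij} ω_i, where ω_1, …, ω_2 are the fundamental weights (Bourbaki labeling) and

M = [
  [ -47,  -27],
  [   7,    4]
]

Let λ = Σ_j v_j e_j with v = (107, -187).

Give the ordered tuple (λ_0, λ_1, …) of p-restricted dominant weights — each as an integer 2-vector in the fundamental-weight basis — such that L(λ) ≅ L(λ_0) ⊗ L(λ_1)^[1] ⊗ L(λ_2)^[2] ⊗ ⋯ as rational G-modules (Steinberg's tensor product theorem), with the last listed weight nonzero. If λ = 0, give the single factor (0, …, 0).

In the fundamental-weight basis, λ has coordinates c = M·v (v = (107, -187)):
  c_1 = -47*107 + -27*-187 = 20
  c_2 = 7*107 + 4*-187 = 1
Base-2 expansion of each c_i:
  c_1 = 20 = 0·2^0 + 0·2^1 + 1·2^2 + 0·2^3 + 1·2^4
  c_2 = 1 = 1·2^0
Factor λ_0 = (0, 1)
Factor λ_1 = (0, 0)
Factor λ_2 = (1, 0)
Factor λ_3 = (0, 0)
Factor λ_4 = (1, 0)

((0, 1), (0, 0), (1, 0), (0, 0), (1, 0))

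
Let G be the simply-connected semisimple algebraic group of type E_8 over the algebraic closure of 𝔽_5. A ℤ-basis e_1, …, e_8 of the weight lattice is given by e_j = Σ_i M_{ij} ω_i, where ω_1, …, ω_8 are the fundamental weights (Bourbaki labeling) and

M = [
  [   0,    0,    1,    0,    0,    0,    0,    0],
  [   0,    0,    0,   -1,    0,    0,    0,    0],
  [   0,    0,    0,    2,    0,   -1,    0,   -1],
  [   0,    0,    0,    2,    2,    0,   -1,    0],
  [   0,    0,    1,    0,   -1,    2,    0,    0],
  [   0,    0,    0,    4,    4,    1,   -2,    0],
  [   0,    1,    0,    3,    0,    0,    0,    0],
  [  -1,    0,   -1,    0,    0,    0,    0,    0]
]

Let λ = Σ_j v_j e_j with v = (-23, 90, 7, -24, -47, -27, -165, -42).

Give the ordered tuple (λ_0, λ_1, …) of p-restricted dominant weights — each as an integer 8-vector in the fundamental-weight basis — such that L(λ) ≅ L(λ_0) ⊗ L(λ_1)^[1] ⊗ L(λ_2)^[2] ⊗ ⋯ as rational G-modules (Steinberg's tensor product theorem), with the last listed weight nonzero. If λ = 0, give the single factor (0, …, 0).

((2, 4, 1, 3, 0, 4, 3, 1), (1, 4, 4, 4, 0, 3, 3, 3))

Converting to the ω-basis (c_i = row i of M dotted with v = (-23, 90, 7, -24, -47, -27, -165, -42)):
  c_1 = 0*-23 + 0*90 + 1*7 + 0*-24 + 0*-47 + 0*-27 + 0*-165 + 0*-42 = 7
  c_2 = 0*-23 + 0*90 + 0*7 + -1*-24 + 0*-47 + 0*-27 + 0*-165 + 0*-42 = 24
  c_3 = 0*-23 + 0*90 + 0*7 + 2*-24 + 0*-47 + -1*-27 + 0*-165 + -1*-42 = 21
  c_4 = 0*-23 + 0*90 + 0*7 + 2*-24 + 2*-47 + 0*-27 + -1*-165 + 0*-42 = 23
  c_5 = 0*-23 + 0*90 + 1*7 + 0*-24 + -1*-47 + 2*-27 + 0*-165 + 0*-42 = 0
  c_6 = 0*-23 + 0*90 + 0*7 + 4*-24 + 4*-47 + 1*-27 + -2*-165 + 0*-42 = 19
  c_7 = 0*-23 + 1*90 + 0*7 + 3*-24 + 0*-47 + 0*-27 + 0*-165 + 0*-42 = 18
  c_8 = -1*-23 + 0*90 + -1*7 + 0*-24 + 0*-47 + 0*-27 + 0*-165 + 0*-42 = 16
Expand coordinatewise in base 5:
  c_1 = 7 = 2·5^0 + 1·5^1
  c_2 = 24 = 4·5^0 + 4·5^1
  c_3 = 21 = 1·5^0 + 4·5^1
  c_4 = 23 = 3·5^0 + 4·5^1
  c_5 = 0
  c_6 = 19 = 4·5^0 + 3·5^1
  c_7 = 18 = 3·5^0 + 3·5^1
  c_8 = 16 = 1·5^0 + 3·5^1
p-restricted factor λ_0 = (2, 4, 1, 3, 0, 4, 3, 1)
p-restricted factor λ_1 = (1, 4, 4, 4, 0, 3, 3, 3)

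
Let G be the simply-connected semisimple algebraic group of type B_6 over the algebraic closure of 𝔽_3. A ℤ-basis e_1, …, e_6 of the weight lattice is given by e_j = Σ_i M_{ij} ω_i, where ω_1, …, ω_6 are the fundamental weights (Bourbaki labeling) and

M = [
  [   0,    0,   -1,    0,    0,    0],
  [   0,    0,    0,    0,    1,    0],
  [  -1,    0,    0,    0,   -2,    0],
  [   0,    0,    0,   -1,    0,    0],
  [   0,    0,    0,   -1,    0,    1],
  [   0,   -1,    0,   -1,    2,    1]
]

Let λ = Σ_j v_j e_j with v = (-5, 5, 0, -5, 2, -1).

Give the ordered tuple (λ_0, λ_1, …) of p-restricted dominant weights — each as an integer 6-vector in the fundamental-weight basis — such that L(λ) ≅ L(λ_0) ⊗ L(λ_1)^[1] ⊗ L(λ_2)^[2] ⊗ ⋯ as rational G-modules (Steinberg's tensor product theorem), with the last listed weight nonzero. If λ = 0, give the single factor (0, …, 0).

((0, 2, 1, 2, 1, 0), (0, 0, 0, 1, 1, 1))

In the fundamental-weight basis, λ has coordinates c = M·v (v = (-5, 5, 0, -5, 2, -1)):
  c_1 = (0)·(-5) + 0·5 + (-1)·(0) + (0)·(-5) + 0·2 + (0)·(-1) = 0
  c_2 = (0)·(-5) + 0·5 + 0·0 + (0)·(-5) + 1·2 + (0)·(-1) = 2
  c_3 = (-1)·(-5) + 0·5 + 0·0 + (0)·(-5) + (-2)·(2) + (0)·(-1) = 1
  c_4 = (0)·(-5) + 0·5 + 0·0 + (-1)·(-5) + 0·2 + (0)·(-1) = 5
  c_5 = (0)·(-5) + 0·5 + 0·0 + (-1)·(-5) + 0·2 + (1)·(-1) = 4
  c_6 = (0)·(-5) + (-1)·(5) + 0·0 + (-1)·(-5) + 2·2 + (1)·(-1) = 3
Base-3 expansion of each c_i:
  c_1 = 0
  c_2 = 2 = 2·3^0
  c_3 = 1 = 1·3^0
  c_4 = 5 = 2·3^0 + 1·3^1
  c_5 = 4 = 1·3^0 + 1·3^1
  c_6 = 3 = 0·3^0 + 1·3^1
p-restricted factor λ_0 = (0, 2, 1, 2, 1, 0)
p-restricted factor λ_1 = (0, 0, 0, 1, 1, 1)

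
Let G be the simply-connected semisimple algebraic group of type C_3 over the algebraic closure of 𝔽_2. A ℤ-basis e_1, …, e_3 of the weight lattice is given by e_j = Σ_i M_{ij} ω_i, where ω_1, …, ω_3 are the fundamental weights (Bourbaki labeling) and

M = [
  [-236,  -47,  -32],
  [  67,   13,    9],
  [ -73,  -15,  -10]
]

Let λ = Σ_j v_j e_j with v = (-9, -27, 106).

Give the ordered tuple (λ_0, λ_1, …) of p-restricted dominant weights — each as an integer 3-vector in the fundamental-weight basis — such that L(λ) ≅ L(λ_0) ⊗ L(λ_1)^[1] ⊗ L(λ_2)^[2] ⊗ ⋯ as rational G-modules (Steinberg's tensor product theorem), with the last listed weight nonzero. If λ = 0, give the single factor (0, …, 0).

Change of basis e → ω: c = M·v where v = (-9, -27, 106):
  c_1 = (-236)·(-9) + (-47)·(-27) + (-32)·(106) = 1
  c_2 = (67)·(-9) + (13)·(-27) + 9·106 = 0
  c_3 = (-73)·(-9) + (-15)·(-27) + (-10)·(106) = 2
Writing each c_i in base p = 2:
  c_1 = 1 = 1·2^0
  c_2 = 0
  c_3 = 2 = 0·2^0 + 1·2^1
λ_0 = (1, 0, 0)
λ_1 = (0, 0, 1)

((1, 0, 0), (0, 0, 1))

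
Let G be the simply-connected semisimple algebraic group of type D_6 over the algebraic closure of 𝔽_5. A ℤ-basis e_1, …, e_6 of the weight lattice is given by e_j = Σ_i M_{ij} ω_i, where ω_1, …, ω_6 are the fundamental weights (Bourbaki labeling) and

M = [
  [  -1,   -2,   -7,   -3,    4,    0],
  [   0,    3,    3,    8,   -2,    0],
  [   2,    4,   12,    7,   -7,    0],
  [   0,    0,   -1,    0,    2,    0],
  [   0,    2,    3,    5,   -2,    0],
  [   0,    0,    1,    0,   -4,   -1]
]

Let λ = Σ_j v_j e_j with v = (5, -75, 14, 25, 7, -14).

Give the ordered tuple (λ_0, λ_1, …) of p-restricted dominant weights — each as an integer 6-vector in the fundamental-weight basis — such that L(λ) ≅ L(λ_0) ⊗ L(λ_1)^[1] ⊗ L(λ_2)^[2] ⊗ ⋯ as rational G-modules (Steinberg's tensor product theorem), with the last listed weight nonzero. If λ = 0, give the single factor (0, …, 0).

((0, 3, 4, 0, 3, 0),)

Converting to the ω-basis (c_i = row i of M dotted with v = (5, -75, 14, 25, 7, -14)):
  c_1 = (-1)·(5) + (-2)·(-75) + (-7)·(14) + (-3)·(25) + (4)·(7) + (0)·(-14) = 0
  c_2 = (0)·(5) + (3)·(-75) + (3)·(14) + (8)·(25) + (-2)·(7) + (0)·(-14) = 3
  c_3 = (2)·(5) + (4)·(-75) + (12)·(14) + (7)·(25) + (-7)·(7) + (0)·(-14) = 4
  c_4 = (0)·(5) + (0)·(-75) + (-1)·(14) + (0)·(25) + (2)·(7) + (0)·(-14) = 0
  c_5 = (0)·(5) + (2)·(-75) + (3)·(14) + (5)·(25) + (-2)·(7) + (0)·(-14) = 3
  c_6 = (0)·(5) + (0)·(-75) + (1)·(14) + (0)·(25) + (-4)·(7) + (-1)·(-14) = 0
p = 5; digits c_i = Σ_j d_{ij}·5^j, 0 ≤ d_{ij} < 5:
  c_1 = 0
  c_2 = 3 = 3·5^0
  c_3 = 4 = 4·5^0
  c_4 = 0
  c_5 = 3 = 3·5^0
  c_6 = 0
p-restricted factor λ_0 = (0, 3, 4, 0, 3, 0)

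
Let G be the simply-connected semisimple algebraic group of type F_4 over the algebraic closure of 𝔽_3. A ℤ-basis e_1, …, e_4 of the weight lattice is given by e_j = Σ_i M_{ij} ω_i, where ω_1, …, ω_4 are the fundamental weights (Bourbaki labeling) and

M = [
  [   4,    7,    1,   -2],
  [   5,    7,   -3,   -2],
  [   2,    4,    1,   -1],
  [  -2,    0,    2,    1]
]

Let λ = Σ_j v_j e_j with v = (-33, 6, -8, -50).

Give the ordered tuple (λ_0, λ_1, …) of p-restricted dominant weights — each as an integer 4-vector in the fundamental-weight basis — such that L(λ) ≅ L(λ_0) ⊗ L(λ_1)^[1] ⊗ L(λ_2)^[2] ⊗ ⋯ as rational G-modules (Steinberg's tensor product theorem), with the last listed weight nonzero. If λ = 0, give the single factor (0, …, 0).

((2, 1, 0, 0),)

Compute c_i = Σ_j M_{ij} v_j with v = (-33, 6, -8, -50):
  c_1 = (4)·(-33) + 7·6 + (1)·(-8) + (-2)·(-50) = 2
  c_2 = (5)·(-33) + 7·6 + (-3)·(-8) + (-2)·(-50) = 1
  c_3 = (2)·(-33) + 4·6 + (1)·(-8) + (-1)·(-50) = 0
  c_4 = (-2)·(-33) + 0·6 + (2)·(-8) + (1)·(-50) = 0
p = 3; digits c_i = Σ_j d_{ij}·3^j, 0 ≤ d_{ij} < 3:
  c_1 = 2 = 2·3^0
  c_2 = 1 = 1·3^0
  c_3 = 0
  c_4 = 0
p-restricted factor λ_0 = (2, 1, 0, 0)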